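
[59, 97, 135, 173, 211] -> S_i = 59 + 38*i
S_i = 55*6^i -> [55, 330, 1980, 11880, 71280]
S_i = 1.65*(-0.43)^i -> [1.65, -0.71, 0.31, -0.13, 0.06]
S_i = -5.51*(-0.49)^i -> [-5.51, 2.7, -1.32, 0.65, -0.32]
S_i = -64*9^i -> [-64, -576, -5184, -46656, -419904]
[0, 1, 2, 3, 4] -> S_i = 0 + 1*i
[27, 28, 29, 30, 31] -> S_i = 27 + 1*i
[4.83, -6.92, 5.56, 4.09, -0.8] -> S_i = Random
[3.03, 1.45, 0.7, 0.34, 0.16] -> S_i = 3.03*0.48^i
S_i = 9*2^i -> [9, 18, 36, 72, 144]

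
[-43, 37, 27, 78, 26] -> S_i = Random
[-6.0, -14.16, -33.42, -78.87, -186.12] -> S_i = -6.00*2.36^i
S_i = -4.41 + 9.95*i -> [-4.41, 5.54, 15.49, 25.44, 35.39]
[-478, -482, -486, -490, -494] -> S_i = -478 + -4*i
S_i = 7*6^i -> [7, 42, 252, 1512, 9072]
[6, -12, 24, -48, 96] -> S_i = 6*-2^i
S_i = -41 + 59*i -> [-41, 18, 77, 136, 195]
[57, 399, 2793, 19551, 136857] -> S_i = 57*7^i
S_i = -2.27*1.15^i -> [-2.27, -2.61, -3.0, -3.45, -3.97]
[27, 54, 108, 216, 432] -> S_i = 27*2^i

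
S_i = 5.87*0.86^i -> [5.87, 5.05, 4.34, 3.73, 3.21]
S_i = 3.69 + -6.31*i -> [3.69, -2.62, -8.93, -15.24, -21.55]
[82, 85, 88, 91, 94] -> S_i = 82 + 3*i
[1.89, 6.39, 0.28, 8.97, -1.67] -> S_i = Random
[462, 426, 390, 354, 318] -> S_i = 462 + -36*i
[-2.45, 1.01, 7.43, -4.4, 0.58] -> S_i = Random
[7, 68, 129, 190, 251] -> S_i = 7 + 61*i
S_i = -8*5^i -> [-8, -40, -200, -1000, -5000]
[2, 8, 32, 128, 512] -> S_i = 2*4^i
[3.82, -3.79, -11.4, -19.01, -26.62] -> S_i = 3.82 + -7.61*i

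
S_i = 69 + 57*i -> [69, 126, 183, 240, 297]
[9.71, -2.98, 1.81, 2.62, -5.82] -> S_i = Random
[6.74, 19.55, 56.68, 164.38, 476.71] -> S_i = 6.74*2.90^i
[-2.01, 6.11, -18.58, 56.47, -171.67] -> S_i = -2.01*(-3.04)^i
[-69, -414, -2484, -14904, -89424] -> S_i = -69*6^i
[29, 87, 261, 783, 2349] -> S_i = 29*3^i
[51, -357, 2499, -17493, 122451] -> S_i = 51*-7^i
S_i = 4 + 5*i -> [4, 9, 14, 19, 24]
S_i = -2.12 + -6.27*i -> [-2.12, -8.39, -14.66, -20.93, -27.2]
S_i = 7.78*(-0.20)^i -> [7.78, -1.56, 0.31, -0.06, 0.01]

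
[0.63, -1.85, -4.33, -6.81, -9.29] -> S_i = 0.63 + -2.48*i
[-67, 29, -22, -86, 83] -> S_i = Random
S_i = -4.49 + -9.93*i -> [-4.49, -14.42, -24.35, -34.28, -44.21]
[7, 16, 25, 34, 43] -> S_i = 7 + 9*i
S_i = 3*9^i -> [3, 27, 243, 2187, 19683]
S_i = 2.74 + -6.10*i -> [2.74, -3.36, -9.46, -15.56, -21.66]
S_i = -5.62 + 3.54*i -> [-5.62, -2.08, 1.46, 5.0, 8.54]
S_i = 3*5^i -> [3, 15, 75, 375, 1875]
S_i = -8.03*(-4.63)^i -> [-8.03, 37.18, -172.14, 797.0, -3690.11]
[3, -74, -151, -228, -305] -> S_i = 3 + -77*i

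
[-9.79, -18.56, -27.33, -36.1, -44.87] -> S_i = -9.79 + -8.77*i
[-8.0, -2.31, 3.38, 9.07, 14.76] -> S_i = -8.00 + 5.69*i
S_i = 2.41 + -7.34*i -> [2.41, -4.93, -12.27, -19.61, -26.95]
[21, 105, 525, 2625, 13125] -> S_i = 21*5^i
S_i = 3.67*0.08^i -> [3.67, 0.29, 0.02, 0.0, 0.0]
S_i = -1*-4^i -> [-1, 4, -16, 64, -256]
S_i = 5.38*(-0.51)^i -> [5.38, -2.74, 1.4, -0.71, 0.36]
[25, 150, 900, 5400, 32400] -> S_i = 25*6^i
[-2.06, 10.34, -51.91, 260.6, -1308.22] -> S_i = -2.06*(-5.02)^i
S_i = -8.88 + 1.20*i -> [-8.88, -7.68, -6.48, -5.28, -4.08]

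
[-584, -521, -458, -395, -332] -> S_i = -584 + 63*i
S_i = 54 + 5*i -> [54, 59, 64, 69, 74]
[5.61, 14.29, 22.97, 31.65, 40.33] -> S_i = 5.61 + 8.68*i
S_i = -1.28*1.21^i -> [-1.28, -1.55, -1.87, -2.27, -2.74]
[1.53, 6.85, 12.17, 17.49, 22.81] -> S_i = 1.53 + 5.32*i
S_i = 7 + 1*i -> [7, 8, 9, 10, 11]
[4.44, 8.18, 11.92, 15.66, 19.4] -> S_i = 4.44 + 3.74*i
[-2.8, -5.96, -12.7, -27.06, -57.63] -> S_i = -2.80*2.13^i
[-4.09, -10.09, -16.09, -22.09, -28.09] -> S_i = -4.09 + -6.00*i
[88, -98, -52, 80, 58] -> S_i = Random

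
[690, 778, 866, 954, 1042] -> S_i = 690 + 88*i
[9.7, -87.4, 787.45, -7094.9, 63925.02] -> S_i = 9.70*(-9.01)^i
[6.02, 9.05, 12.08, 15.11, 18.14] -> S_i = 6.02 + 3.03*i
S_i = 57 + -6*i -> [57, 51, 45, 39, 33]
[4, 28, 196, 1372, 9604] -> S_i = 4*7^i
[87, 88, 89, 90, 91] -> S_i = 87 + 1*i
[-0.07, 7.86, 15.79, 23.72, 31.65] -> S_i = -0.07 + 7.93*i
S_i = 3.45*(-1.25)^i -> [3.45, -4.31, 5.39, -6.74, 8.42]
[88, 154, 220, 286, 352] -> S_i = 88 + 66*i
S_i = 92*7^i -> [92, 644, 4508, 31556, 220892]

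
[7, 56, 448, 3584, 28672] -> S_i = 7*8^i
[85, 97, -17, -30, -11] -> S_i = Random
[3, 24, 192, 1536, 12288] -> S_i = 3*8^i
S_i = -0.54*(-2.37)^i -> [-0.54, 1.28, -3.03, 7.19, -17.04]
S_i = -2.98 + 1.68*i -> [-2.98, -1.3, 0.38, 2.06, 3.74]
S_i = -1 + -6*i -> [-1, -7, -13, -19, -25]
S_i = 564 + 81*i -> [564, 645, 726, 807, 888]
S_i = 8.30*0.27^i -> [8.3, 2.24, 0.61, 0.16, 0.04]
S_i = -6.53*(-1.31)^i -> [-6.53, 8.55, -11.21, 14.68, -19.23]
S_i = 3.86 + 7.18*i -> [3.86, 11.04, 18.22, 25.4, 32.58]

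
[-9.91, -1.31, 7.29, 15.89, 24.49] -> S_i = -9.91 + 8.60*i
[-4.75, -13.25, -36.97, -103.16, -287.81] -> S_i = -4.75*2.79^i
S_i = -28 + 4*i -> [-28, -24, -20, -16, -12]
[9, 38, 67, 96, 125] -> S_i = 9 + 29*i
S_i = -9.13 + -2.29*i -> [-9.13, -11.42, -13.71, -16.0, -18.29]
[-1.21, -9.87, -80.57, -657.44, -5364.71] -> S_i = -1.21*8.16^i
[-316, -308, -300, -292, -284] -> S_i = -316 + 8*i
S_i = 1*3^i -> [1, 3, 9, 27, 81]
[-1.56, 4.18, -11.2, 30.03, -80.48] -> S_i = -1.56*(-2.68)^i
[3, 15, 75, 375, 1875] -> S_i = 3*5^i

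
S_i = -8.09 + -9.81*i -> [-8.09, -17.9, -27.71, -37.52, -47.33]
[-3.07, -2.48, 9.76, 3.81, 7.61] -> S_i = Random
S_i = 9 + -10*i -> [9, -1, -11, -21, -31]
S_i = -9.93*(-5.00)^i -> [-9.93, 49.65, -248.25, 1241.25, -6206.25]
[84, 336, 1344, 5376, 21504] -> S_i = 84*4^i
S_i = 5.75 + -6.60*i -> [5.75, -0.85, -7.45, -14.05, -20.65]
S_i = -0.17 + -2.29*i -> [-0.17, -2.46, -4.75, -7.04, -9.33]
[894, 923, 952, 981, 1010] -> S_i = 894 + 29*i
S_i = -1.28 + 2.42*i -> [-1.28, 1.14, 3.56, 5.98, 8.4]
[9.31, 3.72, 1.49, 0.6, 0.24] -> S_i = 9.31*0.40^i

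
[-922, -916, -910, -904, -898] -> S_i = -922 + 6*i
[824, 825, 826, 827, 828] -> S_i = 824 + 1*i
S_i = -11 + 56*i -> [-11, 45, 101, 157, 213]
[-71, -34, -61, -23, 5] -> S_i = Random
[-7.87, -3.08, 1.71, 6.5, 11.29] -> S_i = -7.87 + 4.79*i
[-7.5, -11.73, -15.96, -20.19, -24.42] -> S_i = -7.50 + -4.23*i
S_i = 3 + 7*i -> [3, 10, 17, 24, 31]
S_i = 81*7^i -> [81, 567, 3969, 27783, 194481]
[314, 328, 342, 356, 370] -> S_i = 314 + 14*i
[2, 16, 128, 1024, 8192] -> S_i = 2*8^i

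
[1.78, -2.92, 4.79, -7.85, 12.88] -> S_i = 1.78*(-1.64)^i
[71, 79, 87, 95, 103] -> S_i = 71 + 8*i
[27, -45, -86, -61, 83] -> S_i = Random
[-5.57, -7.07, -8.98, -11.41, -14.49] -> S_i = -5.57*1.27^i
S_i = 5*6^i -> [5, 30, 180, 1080, 6480]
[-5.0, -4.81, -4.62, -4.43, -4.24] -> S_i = -5.00 + 0.19*i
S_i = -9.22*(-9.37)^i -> [-9.22, 86.39, -809.49, 7584.9, -71070.49]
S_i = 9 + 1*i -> [9, 10, 11, 12, 13]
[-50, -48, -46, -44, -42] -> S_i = -50 + 2*i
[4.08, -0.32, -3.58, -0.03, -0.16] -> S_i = Random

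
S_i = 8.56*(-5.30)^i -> [8.56, -45.37, 240.45, -1274.39, 6754.25]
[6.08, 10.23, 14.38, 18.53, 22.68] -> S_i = 6.08 + 4.15*i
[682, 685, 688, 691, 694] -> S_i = 682 + 3*i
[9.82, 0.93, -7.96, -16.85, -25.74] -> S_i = 9.82 + -8.89*i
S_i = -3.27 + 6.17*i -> [-3.27, 2.9, 9.07, 15.24, 21.41]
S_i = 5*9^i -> [5, 45, 405, 3645, 32805]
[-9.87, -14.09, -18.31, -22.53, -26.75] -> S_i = -9.87 + -4.22*i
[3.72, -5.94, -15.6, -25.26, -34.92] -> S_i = 3.72 + -9.66*i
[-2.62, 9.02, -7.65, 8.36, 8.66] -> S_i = Random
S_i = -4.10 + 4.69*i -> [-4.1, 0.59, 5.28, 9.97, 14.66]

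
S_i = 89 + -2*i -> [89, 87, 85, 83, 81]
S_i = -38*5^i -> [-38, -190, -950, -4750, -23750]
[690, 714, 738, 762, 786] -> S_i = 690 + 24*i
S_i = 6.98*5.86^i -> [6.98, 40.9, 239.69, 1404.59, 8230.87]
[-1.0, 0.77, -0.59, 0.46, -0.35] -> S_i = -1.00*(-0.77)^i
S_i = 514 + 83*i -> [514, 597, 680, 763, 846]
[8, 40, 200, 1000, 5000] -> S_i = 8*5^i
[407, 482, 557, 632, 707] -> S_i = 407 + 75*i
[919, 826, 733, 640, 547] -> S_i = 919 + -93*i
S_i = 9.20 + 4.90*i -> [9.2, 14.1, 19.0, 23.9, 28.8]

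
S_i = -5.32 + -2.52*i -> [-5.32, -7.84, -10.36, -12.88, -15.4]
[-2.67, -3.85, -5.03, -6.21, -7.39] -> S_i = -2.67 + -1.18*i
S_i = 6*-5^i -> [6, -30, 150, -750, 3750]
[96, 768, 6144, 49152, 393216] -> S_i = 96*8^i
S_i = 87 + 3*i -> [87, 90, 93, 96, 99]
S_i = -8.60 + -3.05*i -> [-8.6, -11.65, -14.7, -17.75, -20.8]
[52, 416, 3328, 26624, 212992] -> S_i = 52*8^i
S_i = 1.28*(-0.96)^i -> [1.28, -1.23, 1.18, -1.13, 1.09]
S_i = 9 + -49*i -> [9, -40, -89, -138, -187]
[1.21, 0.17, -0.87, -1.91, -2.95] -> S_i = 1.21 + -1.04*i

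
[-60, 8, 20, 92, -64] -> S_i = Random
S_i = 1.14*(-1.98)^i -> [1.14, -2.26, 4.47, -8.85, 17.52]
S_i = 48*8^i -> [48, 384, 3072, 24576, 196608]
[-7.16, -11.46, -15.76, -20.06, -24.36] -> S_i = -7.16 + -4.30*i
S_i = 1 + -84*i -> [1, -83, -167, -251, -335]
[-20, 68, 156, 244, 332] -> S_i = -20 + 88*i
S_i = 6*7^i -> [6, 42, 294, 2058, 14406]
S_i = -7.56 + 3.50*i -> [-7.56, -4.06, -0.56, 2.94, 6.44]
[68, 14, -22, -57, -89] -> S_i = Random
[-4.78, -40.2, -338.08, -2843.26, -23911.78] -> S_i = -4.78*8.41^i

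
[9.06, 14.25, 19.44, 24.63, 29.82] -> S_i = 9.06 + 5.19*i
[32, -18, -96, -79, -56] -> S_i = Random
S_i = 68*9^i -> [68, 612, 5508, 49572, 446148]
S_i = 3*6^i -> [3, 18, 108, 648, 3888]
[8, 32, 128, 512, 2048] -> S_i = 8*4^i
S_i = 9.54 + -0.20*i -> [9.54, 9.34, 9.14, 8.94, 8.74]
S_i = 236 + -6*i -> [236, 230, 224, 218, 212]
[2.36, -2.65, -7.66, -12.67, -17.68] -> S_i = 2.36 + -5.01*i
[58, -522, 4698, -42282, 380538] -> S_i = 58*-9^i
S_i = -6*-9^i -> [-6, 54, -486, 4374, -39366]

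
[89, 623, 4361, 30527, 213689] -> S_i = 89*7^i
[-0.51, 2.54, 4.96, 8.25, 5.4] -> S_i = Random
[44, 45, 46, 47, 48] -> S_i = 44 + 1*i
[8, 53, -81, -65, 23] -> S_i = Random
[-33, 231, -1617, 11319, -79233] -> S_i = -33*-7^i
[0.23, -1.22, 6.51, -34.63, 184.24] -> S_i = 0.23*(-5.32)^i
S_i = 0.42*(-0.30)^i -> [0.42, -0.13, 0.04, -0.01, 0.0]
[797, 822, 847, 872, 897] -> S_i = 797 + 25*i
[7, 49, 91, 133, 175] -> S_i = 7 + 42*i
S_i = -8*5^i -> [-8, -40, -200, -1000, -5000]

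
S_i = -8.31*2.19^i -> [-8.31, -18.2, -39.86, -87.28, -191.15]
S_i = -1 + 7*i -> [-1, 6, 13, 20, 27]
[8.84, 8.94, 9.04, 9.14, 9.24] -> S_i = 8.84 + 0.10*i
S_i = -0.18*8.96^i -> [-0.18, -1.61, -14.45, -129.48, -1160.12]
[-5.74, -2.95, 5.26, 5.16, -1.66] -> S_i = Random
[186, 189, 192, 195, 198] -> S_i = 186 + 3*i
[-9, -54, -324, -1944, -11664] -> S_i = -9*6^i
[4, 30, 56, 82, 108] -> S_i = 4 + 26*i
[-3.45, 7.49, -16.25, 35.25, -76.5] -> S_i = -3.45*(-2.17)^i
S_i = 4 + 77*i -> [4, 81, 158, 235, 312]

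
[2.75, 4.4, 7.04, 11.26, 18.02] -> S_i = 2.75*1.60^i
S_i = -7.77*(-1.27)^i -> [-7.77, 9.87, -12.53, 15.92, -20.21]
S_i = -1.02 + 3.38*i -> [-1.02, 2.36, 5.74, 9.12, 12.5]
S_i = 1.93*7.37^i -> [1.93, 14.22, 104.83, 772.61, 5694.13]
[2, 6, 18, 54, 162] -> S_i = 2*3^i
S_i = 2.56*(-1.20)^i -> [2.56, -3.07, 3.69, -4.42, 5.31]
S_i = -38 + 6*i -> [-38, -32, -26, -20, -14]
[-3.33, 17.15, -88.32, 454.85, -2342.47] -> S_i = -3.33*(-5.15)^i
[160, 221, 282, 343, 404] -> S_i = 160 + 61*i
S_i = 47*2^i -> [47, 94, 188, 376, 752]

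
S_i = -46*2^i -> [-46, -92, -184, -368, -736]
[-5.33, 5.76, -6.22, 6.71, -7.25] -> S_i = -5.33*(-1.08)^i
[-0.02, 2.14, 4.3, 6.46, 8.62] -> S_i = -0.02 + 2.16*i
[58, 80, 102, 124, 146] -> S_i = 58 + 22*i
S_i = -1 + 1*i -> [-1, 0, 1, 2, 3]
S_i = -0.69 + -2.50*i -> [-0.69, -3.19, -5.69, -8.19, -10.69]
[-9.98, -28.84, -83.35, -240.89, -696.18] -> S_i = -9.98*2.89^i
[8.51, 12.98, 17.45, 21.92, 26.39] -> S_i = 8.51 + 4.47*i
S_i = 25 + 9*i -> [25, 34, 43, 52, 61]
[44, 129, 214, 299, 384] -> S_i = 44 + 85*i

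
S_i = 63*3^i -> [63, 189, 567, 1701, 5103]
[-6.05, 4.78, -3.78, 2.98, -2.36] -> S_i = -6.05*(-0.79)^i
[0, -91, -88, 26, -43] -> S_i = Random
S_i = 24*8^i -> [24, 192, 1536, 12288, 98304]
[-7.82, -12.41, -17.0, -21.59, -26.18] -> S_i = -7.82 + -4.59*i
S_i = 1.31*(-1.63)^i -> [1.31, -2.14, 3.48, -5.67, 9.25]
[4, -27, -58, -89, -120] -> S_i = 4 + -31*i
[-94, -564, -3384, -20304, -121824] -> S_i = -94*6^i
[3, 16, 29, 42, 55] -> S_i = 3 + 13*i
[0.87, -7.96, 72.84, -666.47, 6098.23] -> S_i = 0.87*(-9.15)^i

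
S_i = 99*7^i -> [99, 693, 4851, 33957, 237699]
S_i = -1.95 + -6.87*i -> [-1.95, -8.82, -15.69, -22.56, -29.43]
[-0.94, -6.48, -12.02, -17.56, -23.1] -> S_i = -0.94 + -5.54*i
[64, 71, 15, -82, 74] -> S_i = Random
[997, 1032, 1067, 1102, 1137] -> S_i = 997 + 35*i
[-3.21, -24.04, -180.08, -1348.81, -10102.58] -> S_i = -3.21*7.49^i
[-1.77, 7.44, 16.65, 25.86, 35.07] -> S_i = -1.77 + 9.21*i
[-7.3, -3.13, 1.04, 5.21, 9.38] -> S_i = -7.30 + 4.17*i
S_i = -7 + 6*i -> [-7, -1, 5, 11, 17]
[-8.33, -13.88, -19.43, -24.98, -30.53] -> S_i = -8.33 + -5.55*i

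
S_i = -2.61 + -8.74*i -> [-2.61, -11.35, -20.09, -28.83, -37.57]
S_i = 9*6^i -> [9, 54, 324, 1944, 11664]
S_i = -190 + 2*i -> [-190, -188, -186, -184, -182]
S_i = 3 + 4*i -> [3, 7, 11, 15, 19]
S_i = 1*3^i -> [1, 3, 9, 27, 81]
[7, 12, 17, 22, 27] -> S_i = 7 + 5*i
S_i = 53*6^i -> [53, 318, 1908, 11448, 68688]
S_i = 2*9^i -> [2, 18, 162, 1458, 13122]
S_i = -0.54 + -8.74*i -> [-0.54, -9.28, -18.02, -26.76, -35.5]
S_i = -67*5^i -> [-67, -335, -1675, -8375, -41875]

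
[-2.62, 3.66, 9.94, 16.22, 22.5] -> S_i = -2.62 + 6.28*i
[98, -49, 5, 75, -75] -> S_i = Random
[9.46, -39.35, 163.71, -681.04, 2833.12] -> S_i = 9.46*(-4.16)^i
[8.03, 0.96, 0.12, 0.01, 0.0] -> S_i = 8.03*0.12^i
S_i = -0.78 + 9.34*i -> [-0.78, 8.56, 17.9, 27.24, 36.58]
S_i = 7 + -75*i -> [7, -68, -143, -218, -293]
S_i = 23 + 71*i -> [23, 94, 165, 236, 307]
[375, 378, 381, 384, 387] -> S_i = 375 + 3*i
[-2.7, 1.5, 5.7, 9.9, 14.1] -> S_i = -2.70 + 4.20*i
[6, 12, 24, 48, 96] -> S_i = 6*2^i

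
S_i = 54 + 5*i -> [54, 59, 64, 69, 74]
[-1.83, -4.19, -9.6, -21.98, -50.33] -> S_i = -1.83*2.29^i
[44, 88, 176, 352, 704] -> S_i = 44*2^i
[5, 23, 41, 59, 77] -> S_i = 5 + 18*i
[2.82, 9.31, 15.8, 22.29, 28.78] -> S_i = 2.82 + 6.49*i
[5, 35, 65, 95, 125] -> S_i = 5 + 30*i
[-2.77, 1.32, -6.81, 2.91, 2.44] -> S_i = Random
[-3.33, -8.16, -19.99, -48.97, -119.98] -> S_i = -3.33*2.45^i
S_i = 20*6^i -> [20, 120, 720, 4320, 25920]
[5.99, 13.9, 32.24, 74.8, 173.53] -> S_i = 5.99*2.32^i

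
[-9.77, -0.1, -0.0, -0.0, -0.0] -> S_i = -9.77*0.01^i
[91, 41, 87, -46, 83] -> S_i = Random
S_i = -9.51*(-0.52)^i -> [-9.51, 4.95, -2.57, 1.34, -0.7]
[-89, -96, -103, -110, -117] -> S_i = -89 + -7*i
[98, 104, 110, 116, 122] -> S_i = 98 + 6*i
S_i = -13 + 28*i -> [-13, 15, 43, 71, 99]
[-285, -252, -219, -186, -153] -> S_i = -285 + 33*i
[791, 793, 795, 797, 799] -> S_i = 791 + 2*i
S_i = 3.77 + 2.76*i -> [3.77, 6.53, 9.29, 12.05, 14.81]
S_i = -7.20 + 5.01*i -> [-7.2, -2.19, 2.82, 7.83, 12.84]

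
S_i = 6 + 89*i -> [6, 95, 184, 273, 362]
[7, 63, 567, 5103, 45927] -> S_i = 7*9^i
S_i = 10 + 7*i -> [10, 17, 24, 31, 38]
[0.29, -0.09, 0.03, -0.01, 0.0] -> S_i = 0.29*(-0.30)^i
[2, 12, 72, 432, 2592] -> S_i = 2*6^i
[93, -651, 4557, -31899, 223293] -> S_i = 93*-7^i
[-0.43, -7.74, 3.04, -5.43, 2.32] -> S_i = Random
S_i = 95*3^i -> [95, 285, 855, 2565, 7695]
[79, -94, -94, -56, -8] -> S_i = Random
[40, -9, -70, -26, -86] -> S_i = Random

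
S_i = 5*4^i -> [5, 20, 80, 320, 1280]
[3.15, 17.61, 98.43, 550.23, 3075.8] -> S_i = 3.15*5.59^i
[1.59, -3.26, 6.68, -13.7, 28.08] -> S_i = 1.59*(-2.05)^i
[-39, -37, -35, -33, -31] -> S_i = -39 + 2*i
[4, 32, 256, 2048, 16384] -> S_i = 4*8^i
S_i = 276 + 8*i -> [276, 284, 292, 300, 308]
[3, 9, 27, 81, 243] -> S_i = 3*3^i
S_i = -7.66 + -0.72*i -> [-7.66, -8.38, -9.1, -9.82, -10.54]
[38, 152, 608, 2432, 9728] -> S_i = 38*4^i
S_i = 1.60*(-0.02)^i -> [1.6, -0.03, 0.0, -0.0, 0.0]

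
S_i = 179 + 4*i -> [179, 183, 187, 191, 195]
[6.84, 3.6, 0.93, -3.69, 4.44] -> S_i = Random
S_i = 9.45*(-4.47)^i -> [9.45, -42.24, 188.82, -844.02, 3772.78]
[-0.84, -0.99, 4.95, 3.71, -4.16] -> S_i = Random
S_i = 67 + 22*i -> [67, 89, 111, 133, 155]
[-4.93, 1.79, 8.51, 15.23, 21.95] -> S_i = -4.93 + 6.72*i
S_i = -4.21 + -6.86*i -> [-4.21, -11.07, -17.93, -24.79, -31.65]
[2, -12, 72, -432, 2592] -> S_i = 2*-6^i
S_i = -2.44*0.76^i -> [-2.44, -1.85, -1.41, -1.07, -0.81]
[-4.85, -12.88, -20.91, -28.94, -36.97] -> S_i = -4.85 + -8.03*i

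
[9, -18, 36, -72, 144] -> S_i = 9*-2^i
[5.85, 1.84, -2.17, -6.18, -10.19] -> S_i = 5.85 + -4.01*i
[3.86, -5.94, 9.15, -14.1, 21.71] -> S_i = 3.86*(-1.54)^i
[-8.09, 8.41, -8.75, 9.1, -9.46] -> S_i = -8.09*(-1.04)^i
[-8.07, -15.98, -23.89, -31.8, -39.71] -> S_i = -8.07 + -7.91*i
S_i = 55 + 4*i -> [55, 59, 63, 67, 71]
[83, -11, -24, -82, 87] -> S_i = Random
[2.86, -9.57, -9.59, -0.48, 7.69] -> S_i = Random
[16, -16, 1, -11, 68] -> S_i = Random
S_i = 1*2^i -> [1, 2, 4, 8, 16]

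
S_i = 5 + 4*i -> [5, 9, 13, 17, 21]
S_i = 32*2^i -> [32, 64, 128, 256, 512]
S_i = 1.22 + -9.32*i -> [1.22, -8.1, -17.42, -26.74, -36.06]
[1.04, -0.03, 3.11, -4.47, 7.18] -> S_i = Random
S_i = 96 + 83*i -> [96, 179, 262, 345, 428]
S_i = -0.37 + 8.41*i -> [-0.37, 8.04, 16.45, 24.86, 33.27]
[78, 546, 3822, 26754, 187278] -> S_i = 78*7^i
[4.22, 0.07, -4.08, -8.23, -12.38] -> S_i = 4.22 + -4.15*i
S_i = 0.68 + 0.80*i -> [0.68, 1.48, 2.28, 3.08, 3.88]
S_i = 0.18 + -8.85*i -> [0.18, -8.67, -17.52, -26.37, -35.22]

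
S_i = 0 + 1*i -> [0, 1, 2, 3, 4]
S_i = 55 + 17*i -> [55, 72, 89, 106, 123]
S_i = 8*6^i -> [8, 48, 288, 1728, 10368]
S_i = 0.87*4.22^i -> [0.87, 3.67, 15.49, 65.38, 275.91]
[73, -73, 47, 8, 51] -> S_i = Random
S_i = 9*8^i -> [9, 72, 576, 4608, 36864]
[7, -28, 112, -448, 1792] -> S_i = 7*-4^i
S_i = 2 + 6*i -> [2, 8, 14, 20, 26]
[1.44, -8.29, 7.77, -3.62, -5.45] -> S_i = Random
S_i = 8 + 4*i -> [8, 12, 16, 20, 24]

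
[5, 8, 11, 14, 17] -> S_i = 5 + 3*i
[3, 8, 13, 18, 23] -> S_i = 3 + 5*i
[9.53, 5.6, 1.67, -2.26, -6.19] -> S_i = 9.53 + -3.93*i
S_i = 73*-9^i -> [73, -657, 5913, -53217, 478953]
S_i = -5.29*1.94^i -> [-5.29, -10.26, -19.91, -38.62, -74.93]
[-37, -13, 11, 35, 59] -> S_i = -37 + 24*i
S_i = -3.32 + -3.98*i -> [-3.32, -7.3, -11.28, -15.26, -19.24]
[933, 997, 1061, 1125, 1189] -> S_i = 933 + 64*i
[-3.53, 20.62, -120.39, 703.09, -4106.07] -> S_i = -3.53*(-5.84)^i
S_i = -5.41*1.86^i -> [-5.41, -10.06, -18.72, -34.81, -64.75]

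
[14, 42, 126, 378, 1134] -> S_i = 14*3^i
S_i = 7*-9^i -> [7, -63, 567, -5103, 45927]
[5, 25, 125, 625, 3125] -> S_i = 5*5^i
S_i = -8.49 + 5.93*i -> [-8.49, -2.56, 3.37, 9.3, 15.23]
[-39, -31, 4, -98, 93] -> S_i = Random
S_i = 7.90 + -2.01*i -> [7.9, 5.89, 3.88, 1.87, -0.14]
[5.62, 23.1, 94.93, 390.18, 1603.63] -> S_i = 5.62*4.11^i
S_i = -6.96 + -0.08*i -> [-6.96, -7.04, -7.12, -7.2, -7.28]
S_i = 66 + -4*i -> [66, 62, 58, 54, 50]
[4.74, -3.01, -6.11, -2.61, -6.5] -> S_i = Random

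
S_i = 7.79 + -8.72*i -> [7.79, -0.93, -9.65, -18.37, -27.09]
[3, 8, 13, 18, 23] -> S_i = 3 + 5*i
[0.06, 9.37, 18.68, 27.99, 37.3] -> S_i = 0.06 + 9.31*i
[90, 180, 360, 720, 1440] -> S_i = 90*2^i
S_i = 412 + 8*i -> [412, 420, 428, 436, 444]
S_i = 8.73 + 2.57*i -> [8.73, 11.3, 13.87, 16.44, 19.01]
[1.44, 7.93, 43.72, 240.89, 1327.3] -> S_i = 1.44*5.51^i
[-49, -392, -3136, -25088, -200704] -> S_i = -49*8^i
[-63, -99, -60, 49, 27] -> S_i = Random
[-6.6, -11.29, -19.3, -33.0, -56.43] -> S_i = -6.60*1.71^i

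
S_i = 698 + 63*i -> [698, 761, 824, 887, 950]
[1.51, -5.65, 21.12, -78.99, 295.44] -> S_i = 1.51*(-3.74)^i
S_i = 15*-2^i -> [15, -30, 60, -120, 240]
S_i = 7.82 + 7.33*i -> [7.82, 15.15, 22.48, 29.81, 37.14]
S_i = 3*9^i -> [3, 27, 243, 2187, 19683]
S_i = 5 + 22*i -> [5, 27, 49, 71, 93]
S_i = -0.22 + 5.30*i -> [-0.22, 5.08, 10.38, 15.68, 20.98]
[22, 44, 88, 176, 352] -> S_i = 22*2^i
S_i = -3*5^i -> [-3, -15, -75, -375, -1875]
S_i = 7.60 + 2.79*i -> [7.6, 10.39, 13.18, 15.97, 18.76]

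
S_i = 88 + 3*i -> [88, 91, 94, 97, 100]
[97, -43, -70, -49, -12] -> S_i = Random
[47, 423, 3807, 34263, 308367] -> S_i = 47*9^i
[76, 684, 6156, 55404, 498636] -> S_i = 76*9^i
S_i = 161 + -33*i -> [161, 128, 95, 62, 29]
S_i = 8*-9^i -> [8, -72, 648, -5832, 52488]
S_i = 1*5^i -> [1, 5, 25, 125, 625]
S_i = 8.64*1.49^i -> [8.64, 12.87, 19.18, 28.58, 42.59]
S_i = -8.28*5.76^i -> [-8.28, -47.69, -274.71, -1582.33, -9114.24]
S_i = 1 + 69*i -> [1, 70, 139, 208, 277]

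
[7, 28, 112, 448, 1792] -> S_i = 7*4^i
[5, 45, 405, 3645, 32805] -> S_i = 5*9^i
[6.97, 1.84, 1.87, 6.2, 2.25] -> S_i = Random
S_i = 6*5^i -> [6, 30, 150, 750, 3750]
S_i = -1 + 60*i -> [-1, 59, 119, 179, 239]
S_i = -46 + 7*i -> [-46, -39, -32, -25, -18]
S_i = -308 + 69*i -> [-308, -239, -170, -101, -32]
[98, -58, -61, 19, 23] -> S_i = Random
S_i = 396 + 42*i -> [396, 438, 480, 522, 564]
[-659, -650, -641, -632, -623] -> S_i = -659 + 9*i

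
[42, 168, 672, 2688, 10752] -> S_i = 42*4^i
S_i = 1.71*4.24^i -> [1.71, 7.25, 30.74, 130.34, 552.66]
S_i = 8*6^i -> [8, 48, 288, 1728, 10368]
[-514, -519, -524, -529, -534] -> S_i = -514 + -5*i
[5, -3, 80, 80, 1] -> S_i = Random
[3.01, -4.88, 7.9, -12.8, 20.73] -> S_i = 3.01*(-1.62)^i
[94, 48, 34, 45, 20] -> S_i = Random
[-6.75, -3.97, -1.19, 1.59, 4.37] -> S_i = -6.75 + 2.78*i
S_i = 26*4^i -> [26, 104, 416, 1664, 6656]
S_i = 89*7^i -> [89, 623, 4361, 30527, 213689]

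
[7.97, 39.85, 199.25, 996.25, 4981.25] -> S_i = 7.97*5.00^i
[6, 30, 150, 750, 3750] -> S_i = 6*5^i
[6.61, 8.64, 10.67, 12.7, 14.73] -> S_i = 6.61 + 2.03*i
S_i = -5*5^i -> [-5, -25, -125, -625, -3125]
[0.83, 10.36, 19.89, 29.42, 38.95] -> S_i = 0.83 + 9.53*i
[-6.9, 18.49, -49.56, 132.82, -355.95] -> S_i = -6.90*(-2.68)^i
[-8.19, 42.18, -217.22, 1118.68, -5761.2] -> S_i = -8.19*(-5.15)^i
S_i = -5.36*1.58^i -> [-5.36, -8.47, -13.38, -21.14, -33.4]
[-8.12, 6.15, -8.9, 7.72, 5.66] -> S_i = Random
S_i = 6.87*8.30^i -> [6.87, 57.02, 473.27, 3928.18, 32603.87]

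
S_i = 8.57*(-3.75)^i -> [8.57, -32.14, 120.52, -451.93, 1694.75]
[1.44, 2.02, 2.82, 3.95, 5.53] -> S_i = 1.44*1.40^i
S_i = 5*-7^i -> [5, -35, 245, -1715, 12005]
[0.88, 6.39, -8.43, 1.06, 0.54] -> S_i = Random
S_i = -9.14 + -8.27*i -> [-9.14, -17.41, -25.68, -33.95, -42.22]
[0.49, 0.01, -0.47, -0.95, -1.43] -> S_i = 0.49 + -0.48*i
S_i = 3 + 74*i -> [3, 77, 151, 225, 299]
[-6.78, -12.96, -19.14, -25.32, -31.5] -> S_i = -6.78 + -6.18*i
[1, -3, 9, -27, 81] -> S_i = 1*-3^i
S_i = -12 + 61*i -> [-12, 49, 110, 171, 232]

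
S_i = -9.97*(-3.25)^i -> [-9.97, 32.4, -105.31, 342.25, -1112.32]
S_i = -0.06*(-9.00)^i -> [-0.06, 0.54, -4.86, 43.74, -393.66]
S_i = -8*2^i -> [-8, -16, -32, -64, -128]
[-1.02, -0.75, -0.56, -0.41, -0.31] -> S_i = -1.02*0.74^i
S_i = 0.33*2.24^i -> [0.33, 0.74, 1.66, 3.71, 8.31]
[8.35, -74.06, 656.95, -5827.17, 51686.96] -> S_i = 8.35*(-8.87)^i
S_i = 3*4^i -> [3, 12, 48, 192, 768]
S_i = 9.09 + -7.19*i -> [9.09, 1.9, -5.29, -12.48, -19.67]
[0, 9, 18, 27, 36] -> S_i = 0 + 9*i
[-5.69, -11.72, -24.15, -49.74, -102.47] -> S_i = -5.69*2.06^i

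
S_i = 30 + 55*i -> [30, 85, 140, 195, 250]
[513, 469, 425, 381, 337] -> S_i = 513 + -44*i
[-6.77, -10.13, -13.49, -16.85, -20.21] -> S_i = -6.77 + -3.36*i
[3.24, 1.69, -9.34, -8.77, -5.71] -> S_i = Random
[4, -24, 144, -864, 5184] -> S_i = 4*-6^i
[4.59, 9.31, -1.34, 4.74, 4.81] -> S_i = Random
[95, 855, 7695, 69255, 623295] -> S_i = 95*9^i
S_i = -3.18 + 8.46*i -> [-3.18, 5.28, 13.74, 22.2, 30.66]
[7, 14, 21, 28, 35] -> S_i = 7 + 7*i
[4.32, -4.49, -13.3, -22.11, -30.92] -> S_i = 4.32 + -8.81*i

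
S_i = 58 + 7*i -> [58, 65, 72, 79, 86]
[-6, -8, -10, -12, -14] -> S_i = -6 + -2*i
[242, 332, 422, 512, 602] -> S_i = 242 + 90*i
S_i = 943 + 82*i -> [943, 1025, 1107, 1189, 1271]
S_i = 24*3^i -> [24, 72, 216, 648, 1944]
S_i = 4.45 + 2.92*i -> [4.45, 7.37, 10.29, 13.21, 16.13]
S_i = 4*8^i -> [4, 32, 256, 2048, 16384]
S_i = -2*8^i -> [-2, -16, -128, -1024, -8192]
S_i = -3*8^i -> [-3, -24, -192, -1536, -12288]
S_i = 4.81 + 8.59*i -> [4.81, 13.4, 21.99, 30.58, 39.17]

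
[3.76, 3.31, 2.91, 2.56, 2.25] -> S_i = 3.76*0.88^i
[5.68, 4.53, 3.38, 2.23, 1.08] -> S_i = 5.68 + -1.15*i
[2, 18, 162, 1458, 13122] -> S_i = 2*9^i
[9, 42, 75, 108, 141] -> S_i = 9 + 33*i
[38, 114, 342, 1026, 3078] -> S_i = 38*3^i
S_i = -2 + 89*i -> [-2, 87, 176, 265, 354]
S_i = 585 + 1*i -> [585, 586, 587, 588, 589]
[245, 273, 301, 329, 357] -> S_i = 245 + 28*i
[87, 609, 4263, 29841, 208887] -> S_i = 87*7^i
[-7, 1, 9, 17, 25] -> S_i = -7 + 8*i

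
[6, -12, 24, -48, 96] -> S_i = 6*-2^i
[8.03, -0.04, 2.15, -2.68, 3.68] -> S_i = Random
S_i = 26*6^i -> [26, 156, 936, 5616, 33696]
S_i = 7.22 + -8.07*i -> [7.22, -0.85, -8.92, -16.99, -25.06]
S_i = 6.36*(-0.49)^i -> [6.36, -3.12, 1.53, -0.75, 0.37]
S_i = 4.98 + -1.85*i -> [4.98, 3.13, 1.28, -0.57, -2.42]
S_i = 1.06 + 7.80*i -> [1.06, 8.86, 16.66, 24.46, 32.26]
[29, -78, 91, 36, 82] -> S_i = Random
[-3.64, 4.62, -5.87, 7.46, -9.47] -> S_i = -3.64*(-1.27)^i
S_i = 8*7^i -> [8, 56, 392, 2744, 19208]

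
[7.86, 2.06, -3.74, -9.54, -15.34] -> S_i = 7.86 + -5.80*i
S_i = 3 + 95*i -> [3, 98, 193, 288, 383]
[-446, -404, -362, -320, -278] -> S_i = -446 + 42*i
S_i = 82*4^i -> [82, 328, 1312, 5248, 20992]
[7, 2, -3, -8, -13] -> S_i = 7 + -5*i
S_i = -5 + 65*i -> [-5, 60, 125, 190, 255]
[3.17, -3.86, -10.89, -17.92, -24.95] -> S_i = 3.17 + -7.03*i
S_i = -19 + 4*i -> [-19, -15, -11, -7, -3]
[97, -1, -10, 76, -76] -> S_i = Random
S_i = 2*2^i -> [2, 4, 8, 16, 32]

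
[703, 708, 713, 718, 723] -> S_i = 703 + 5*i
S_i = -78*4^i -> [-78, -312, -1248, -4992, -19968]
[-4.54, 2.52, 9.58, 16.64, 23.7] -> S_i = -4.54 + 7.06*i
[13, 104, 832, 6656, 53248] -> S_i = 13*8^i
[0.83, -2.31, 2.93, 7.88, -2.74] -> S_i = Random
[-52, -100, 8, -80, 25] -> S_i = Random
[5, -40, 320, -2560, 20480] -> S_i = 5*-8^i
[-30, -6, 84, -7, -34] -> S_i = Random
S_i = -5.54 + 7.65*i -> [-5.54, 2.11, 9.76, 17.41, 25.06]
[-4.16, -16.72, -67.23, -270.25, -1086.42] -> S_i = -4.16*4.02^i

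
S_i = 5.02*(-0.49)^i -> [5.02, -2.46, 1.21, -0.59, 0.29]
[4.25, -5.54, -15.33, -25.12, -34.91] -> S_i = 4.25 + -9.79*i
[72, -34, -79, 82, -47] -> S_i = Random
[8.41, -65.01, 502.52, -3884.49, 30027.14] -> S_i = 8.41*(-7.73)^i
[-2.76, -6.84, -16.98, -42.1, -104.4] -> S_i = -2.76*2.48^i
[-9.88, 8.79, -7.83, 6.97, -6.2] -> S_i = -9.88*(-0.89)^i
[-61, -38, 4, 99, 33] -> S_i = Random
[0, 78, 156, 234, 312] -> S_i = 0 + 78*i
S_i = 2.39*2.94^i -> [2.39, 7.03, 20.66, 60.74, 178.56]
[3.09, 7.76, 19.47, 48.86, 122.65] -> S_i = 3.09*2.51^i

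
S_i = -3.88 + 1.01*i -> [-3.88, -2.87, -1.86, -0.85, 0.16]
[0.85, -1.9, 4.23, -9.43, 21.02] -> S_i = 0.85*(-2.23)^i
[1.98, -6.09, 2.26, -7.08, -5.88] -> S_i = Random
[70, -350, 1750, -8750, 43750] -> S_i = 70*-5^i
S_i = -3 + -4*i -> [-3, -7, -11, -15, -19]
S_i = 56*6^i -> [56, 336, 2016, 12096, 72576]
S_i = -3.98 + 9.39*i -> [-3.98, 5.41, 14.8, 24.19, 33.58]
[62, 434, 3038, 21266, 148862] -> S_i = 62*7^i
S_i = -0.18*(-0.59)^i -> [-0.18, 0.11, -0.06, 0.04, -0.02]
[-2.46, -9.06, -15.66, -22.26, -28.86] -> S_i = -2.46 + -6.60*i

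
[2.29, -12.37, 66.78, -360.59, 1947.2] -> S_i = 2.29*(-5.40)^i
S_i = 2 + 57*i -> [2, 59, 116, 173, 230]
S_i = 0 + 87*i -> [0, 87, 174, 261, 348]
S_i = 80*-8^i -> [80, -640, 5120, -40960, 327680]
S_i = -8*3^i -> [-8, -24, -72, -216, -648]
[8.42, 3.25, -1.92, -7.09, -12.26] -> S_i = 8.42 + -5.17*i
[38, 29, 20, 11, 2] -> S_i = 38 + -9*i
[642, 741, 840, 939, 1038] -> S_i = 642 + 99*i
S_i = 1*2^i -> [1, 2, 4, 8, 16]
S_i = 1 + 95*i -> [1, 96, 191, 286, 381]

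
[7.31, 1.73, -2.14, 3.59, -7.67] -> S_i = Random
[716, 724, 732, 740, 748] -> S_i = 716 + 8*i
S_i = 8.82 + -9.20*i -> [8.82, -0.38, -9.58, -18.78, -27.98]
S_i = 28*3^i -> [28, 84, 252, 756, 2268]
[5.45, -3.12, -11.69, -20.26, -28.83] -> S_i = 5.45 + -8.57*i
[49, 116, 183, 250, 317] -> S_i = 49 + 67*i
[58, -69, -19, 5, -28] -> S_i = Random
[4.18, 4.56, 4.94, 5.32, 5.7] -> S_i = 4.18 + 0.38*i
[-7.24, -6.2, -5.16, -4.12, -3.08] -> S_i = -7.24 + 1.04*i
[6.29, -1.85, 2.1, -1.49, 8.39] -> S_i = Random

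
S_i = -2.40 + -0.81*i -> [-2.4, -3.21, -4.02, -4.83, -5.64]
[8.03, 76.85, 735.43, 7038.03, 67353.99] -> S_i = 8.03*9.57^i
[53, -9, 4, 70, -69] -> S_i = Random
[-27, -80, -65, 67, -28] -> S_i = Random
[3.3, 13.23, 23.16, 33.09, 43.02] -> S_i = 3.30 + 9.93*i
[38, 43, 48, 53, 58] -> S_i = 38 + 5*i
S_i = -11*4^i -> [-11, -44, -176, -704, -2816]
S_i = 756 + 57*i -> [756, 813, 870, 927, 984]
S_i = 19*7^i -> [19, 133, 931, 6517, 45619]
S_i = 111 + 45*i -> [111, 156, 201, 246, 291]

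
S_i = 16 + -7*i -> [16, 9, 2, -5, -12]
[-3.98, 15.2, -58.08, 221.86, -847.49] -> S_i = -3.98*(-3.82)^i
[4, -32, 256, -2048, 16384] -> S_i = 4*-8^i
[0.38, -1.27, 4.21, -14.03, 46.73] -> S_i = 0.38*(-3.33)^i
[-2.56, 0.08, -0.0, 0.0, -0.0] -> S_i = -2.56*(-0.03)^i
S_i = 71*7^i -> [71, 497, 3479, 24353, 170471]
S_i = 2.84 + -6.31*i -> [2.84, -3.47, -9.78, -16.09, -22.4]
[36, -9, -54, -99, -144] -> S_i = 36 + -45*i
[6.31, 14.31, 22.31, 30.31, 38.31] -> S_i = 6.31 + 8.00*i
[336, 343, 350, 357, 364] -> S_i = 336 + 7*i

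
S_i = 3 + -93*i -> [3, -90, -183, -276, -369]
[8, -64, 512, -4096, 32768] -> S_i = 8*-8^i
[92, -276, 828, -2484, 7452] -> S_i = 92*-3^i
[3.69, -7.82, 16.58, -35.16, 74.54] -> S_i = 3.69*(-2.12)^i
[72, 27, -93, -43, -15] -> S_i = Random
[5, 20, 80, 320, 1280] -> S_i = 5*4^i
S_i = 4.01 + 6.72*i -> [4.01, 10.73, 17.45, 24.17, 30.89]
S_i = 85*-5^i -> [85, -425, 2125, -10625, 53125]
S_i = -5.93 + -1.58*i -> [-5.93, -7.51, -9.09, -10.67, -12.25]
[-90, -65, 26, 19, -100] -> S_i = Random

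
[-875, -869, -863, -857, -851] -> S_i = -875 + 6*i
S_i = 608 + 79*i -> [608, 687, 766, 845, 924]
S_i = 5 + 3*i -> [5, 8, 11, 14, 17]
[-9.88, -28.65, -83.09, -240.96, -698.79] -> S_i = -9.88*2.90^i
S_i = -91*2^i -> [-91, -182, -364, -728, -1456]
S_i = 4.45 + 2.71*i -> [4.45, 7.16, 9.87, 12.58, 15.29]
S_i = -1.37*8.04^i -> [-1.37, -11.01, -88.56, -712.01, -5724.59]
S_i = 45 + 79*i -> [45, 124, 203, 282, 361]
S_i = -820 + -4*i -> [-820, -824, -828, -832, -836]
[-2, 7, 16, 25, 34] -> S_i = -2 + 9*i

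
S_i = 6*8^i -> [6, 48, 384, 3072, 24576]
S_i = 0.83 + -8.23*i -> [0.83, -7.4, -15.63, -23.86, -32.09]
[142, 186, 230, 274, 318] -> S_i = 142 + 44*i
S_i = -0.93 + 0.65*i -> [-0.93, -0.28, 0.37, 1.02, 1.67]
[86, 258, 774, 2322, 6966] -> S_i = 86*3^i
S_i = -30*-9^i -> [-30, 270, -2430, 21870, -196830]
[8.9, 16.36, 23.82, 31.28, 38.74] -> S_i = 8.90 + 7.46*i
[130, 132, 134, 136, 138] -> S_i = 130 + 2*i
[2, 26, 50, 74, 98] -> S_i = 2 + 24*i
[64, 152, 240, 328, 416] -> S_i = 64 + 88*i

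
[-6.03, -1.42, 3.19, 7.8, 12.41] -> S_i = -6.03 + 4.61*i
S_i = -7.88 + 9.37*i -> [-7.88, 1.49, 10.86, 20.23, 29.6]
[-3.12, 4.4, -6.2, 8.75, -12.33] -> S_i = -3.12*(-1.41)^i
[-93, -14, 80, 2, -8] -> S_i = Random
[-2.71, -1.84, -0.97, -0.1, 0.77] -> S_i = -2.71 + 0.87*i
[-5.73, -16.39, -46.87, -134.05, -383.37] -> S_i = -5.73*2.86^i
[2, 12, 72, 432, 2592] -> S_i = 2*6^i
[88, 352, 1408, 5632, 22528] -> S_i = 88*4^i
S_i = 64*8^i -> [64, 512, 4096, 32768, 262144]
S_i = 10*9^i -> [10, 90, 810, 7290, 65610]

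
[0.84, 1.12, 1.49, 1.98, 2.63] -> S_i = 0.84*1.33^i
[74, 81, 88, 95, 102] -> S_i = 74 + 7*i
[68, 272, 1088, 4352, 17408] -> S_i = 68*4^i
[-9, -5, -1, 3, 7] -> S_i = -9 + 4*i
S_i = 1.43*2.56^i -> [1.43, 3.66, 9.37, 23.99, 61.42]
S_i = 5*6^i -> [5, 30, 180, 1080, 6480]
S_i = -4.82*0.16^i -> [-4.82, -0.77, -0.12, -0.02, -0.0]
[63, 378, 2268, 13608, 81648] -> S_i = 63*6^i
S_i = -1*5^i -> [-1, -5, -25, -125, -625]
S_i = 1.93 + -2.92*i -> [1.93, -0.99, -3.91, -6.83, -9.75]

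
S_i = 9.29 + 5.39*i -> [9.29, 14.68, 20.07, 25.46, 30.85]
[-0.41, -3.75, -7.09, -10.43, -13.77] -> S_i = -0.41 + -3.34*i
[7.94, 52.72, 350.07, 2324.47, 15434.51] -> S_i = 7.94*6.64^i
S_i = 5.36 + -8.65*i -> [5.36, -3.29, -11.94, -20.59, -29.24]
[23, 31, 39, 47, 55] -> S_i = 23 + 8*i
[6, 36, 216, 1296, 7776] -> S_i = 6*6^i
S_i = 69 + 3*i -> [69, 72, 75, 78, 81]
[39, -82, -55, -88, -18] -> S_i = Random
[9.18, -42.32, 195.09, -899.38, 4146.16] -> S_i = 9.18*(-4.61)^i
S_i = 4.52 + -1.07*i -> [4.52, 3.45, 2.38, 1.31, 0.24]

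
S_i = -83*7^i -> [-83, -581, -4067, -28469, -199283]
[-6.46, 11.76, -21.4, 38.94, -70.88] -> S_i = -6.46*(-1.82)^i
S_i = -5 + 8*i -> [-5, 3, 11, 19, 27]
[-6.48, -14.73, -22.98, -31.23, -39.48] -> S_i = -6.48 + -8.25*i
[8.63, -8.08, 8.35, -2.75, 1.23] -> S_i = Random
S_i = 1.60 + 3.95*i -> [1.6, 5.55, 9.5, 13.45, 17.4]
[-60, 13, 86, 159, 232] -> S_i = -60 + 73*i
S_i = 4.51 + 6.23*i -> [4.51, 10.74, 16.97, 23.2, 29.43]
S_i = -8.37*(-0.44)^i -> [-8.37, 3.68, -1.62, 0.71, -0.31]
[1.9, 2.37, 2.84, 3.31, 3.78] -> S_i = 1.90 + 0.47*i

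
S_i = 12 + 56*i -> [12, 68, 124, 180, 236]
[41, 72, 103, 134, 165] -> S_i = 41 + 31*i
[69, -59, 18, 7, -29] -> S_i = Random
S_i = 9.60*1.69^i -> [9.6, 16.22, 27.42, 46.34, 78.31]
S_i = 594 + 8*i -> [594, 602, 610, 618, 626]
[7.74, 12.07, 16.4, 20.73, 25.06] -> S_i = 7.74 + 4.33*i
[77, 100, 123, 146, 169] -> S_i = 77 + 23*i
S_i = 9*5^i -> [9, 45, 225, 1125, 5625]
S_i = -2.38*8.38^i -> [-2.38, -19.94, -167.13, -1400.58, -11736.89]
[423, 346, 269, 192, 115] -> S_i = 423 + -77*i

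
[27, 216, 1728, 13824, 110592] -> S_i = 27*8^i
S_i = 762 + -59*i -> [762, 703, 644, 585, 526]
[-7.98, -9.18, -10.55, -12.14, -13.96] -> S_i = -7.98*1.15^i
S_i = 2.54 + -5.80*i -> [2.54, -3.26, -9.06, -14.86, -20.66]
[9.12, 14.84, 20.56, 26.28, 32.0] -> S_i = 9.12 + 5.72*i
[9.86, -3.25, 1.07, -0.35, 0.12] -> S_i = 9.86*(-0.33)^i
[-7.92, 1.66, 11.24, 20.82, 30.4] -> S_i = -7.92 + 9.58*i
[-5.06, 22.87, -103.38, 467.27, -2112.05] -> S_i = -5.06*(-4.52)^i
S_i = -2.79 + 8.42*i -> [-2.79, 5.63, 14.05, 22.47, 30.89]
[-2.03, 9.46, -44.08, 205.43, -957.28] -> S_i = -2.03*(-4.66)^i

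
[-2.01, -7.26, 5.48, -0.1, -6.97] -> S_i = Random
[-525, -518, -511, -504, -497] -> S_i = -525 + 7*i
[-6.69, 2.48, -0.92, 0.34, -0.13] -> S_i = -6.69*(-0.37)^i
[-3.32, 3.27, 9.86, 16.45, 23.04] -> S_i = -3.32 + 6.59*i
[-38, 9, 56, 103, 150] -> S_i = -38 + 47*i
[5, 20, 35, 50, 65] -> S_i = 5 + 15*i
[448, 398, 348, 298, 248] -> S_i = 448 + -50*i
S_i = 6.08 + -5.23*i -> [6.08, 0.85, -4.38, -9.61, -14.84]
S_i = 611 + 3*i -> [611, 614, 617, 620, 623]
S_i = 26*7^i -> [26, 182, 1274, 8918, 62426]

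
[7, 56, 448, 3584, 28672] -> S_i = 7*8^i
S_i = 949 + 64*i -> [949, 1013, 1077, 1141, 1205]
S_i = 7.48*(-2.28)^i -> [7.48, -17.05, 38.88, -88.66, 202.13]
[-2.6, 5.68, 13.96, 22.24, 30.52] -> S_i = -2.60 + 8.28*i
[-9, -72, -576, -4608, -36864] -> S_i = -9*8^i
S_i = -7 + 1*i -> [-7, -6, -5, -4, -3]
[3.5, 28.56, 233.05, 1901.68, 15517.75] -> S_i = 3.50*8.16^i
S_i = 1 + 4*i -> [1, 5, 9, 13, 17]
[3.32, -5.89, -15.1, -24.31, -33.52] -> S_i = 3.32 + -9.21*i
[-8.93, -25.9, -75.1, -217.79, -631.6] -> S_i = -8.93*2.90^i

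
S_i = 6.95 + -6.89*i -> [6.95, 0.06, -6.83, -13.72, -20.61]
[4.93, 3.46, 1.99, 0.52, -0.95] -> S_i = 4.93 + -1.47*i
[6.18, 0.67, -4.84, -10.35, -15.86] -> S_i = 6.18 + -5.51*i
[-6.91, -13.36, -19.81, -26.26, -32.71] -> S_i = -6.91 + -6.45*i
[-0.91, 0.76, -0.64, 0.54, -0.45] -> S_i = -0.91*(-0.84)^i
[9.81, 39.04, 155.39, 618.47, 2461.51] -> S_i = 9.81*3.98^i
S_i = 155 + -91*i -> [155, 64, -27, -118, -209]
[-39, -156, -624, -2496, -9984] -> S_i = -39*4^i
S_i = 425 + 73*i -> [425, 498, 571, 644, 717]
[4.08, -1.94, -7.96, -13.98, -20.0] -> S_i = 4.08 + -6.02*i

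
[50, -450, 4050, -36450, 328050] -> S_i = 50*-9^i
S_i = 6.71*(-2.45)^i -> [6.71, -16.44, 40.28, -98.68, 241.76]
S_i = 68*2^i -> [68, 136, 272, 544, 1088]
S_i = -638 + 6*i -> [-638, -632, -626, -620, -614]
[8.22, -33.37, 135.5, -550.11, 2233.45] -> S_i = 8.22*(-4.06)^i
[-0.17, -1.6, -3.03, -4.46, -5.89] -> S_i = -0.17 + -1.43*i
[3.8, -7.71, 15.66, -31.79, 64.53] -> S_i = 3.80*(-2.03)^i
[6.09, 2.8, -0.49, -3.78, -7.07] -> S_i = 6.09 + -3.29*i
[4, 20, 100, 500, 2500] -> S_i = 4*5^i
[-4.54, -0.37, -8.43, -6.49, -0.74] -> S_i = Random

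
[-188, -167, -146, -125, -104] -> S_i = -188 + 21*i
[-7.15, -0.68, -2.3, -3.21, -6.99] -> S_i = Random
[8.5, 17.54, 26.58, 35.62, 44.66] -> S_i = 8.50 + 9.04*i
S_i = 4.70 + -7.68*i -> [4.7, -2.98, -10.66, -18.34, -26.02]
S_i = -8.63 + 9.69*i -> [-8.63, 1.06, 10.75, 20.44, 30.13]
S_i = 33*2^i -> [33, 66, 132, 264, 528]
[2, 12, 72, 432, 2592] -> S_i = 2*6^i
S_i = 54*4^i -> [54, 216, 864, 3456, 13824]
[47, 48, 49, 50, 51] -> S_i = 47 + 1*i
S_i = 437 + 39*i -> [437, 476, 515, 554, 593]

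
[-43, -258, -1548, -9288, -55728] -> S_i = -43*6^i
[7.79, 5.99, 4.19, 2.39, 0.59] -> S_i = 7.79 + -1.80*i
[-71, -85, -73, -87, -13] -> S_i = Random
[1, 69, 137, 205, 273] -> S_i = 1 + 68*i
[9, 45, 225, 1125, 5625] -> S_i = 9*5^i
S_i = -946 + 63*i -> [-946, -883, -820, -757, -694]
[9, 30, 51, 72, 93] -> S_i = 9 + 21*i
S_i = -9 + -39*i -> [-9, -48, -87, -126, -165]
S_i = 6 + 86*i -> [6, 92, 178, 264, 350]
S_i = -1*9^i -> [-1, -9, -81, -729, -6561]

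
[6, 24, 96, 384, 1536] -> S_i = 6*4^i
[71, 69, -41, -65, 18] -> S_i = Random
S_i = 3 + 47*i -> [3, 50, 97, 144, 191]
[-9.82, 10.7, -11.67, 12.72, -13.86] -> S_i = -9.82*(-1.09)^i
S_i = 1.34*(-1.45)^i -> [1.34, -1.94, 2.82, -4.09, 5.92]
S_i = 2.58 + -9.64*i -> [2.58, -7.06, -16.7, -26.34, -35.98]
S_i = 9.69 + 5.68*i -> [9.69, 15.37, 21.05, 26.73, 32.41]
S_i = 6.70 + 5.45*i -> [6.7, 12.15, 17.6, 23.05, 28.5]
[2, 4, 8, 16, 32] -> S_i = 2*2^i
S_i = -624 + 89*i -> [-624, -535, -446, -357, -268]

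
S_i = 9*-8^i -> [9, -72, 576, -4608, 36864]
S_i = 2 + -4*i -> [2, -2, -6, -10, -14]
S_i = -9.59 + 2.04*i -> [-9.59, -7.55, -5.51, -3.47, -1.43]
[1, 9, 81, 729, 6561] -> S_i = 1*9^i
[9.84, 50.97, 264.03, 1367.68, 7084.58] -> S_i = 9.84*5.18^i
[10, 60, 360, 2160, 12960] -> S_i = 10*6^i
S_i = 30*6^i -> [30, 180, 1080, 6480, 38880]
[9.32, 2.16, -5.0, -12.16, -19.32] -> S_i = 9.32 + -7.16*i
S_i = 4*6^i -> [4, 24, 144, 864, 5184]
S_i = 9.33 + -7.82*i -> [9.33, 1.51, -6.31, -14.13, -21.95]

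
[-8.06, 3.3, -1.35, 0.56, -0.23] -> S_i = -8.06*(-0.41)^i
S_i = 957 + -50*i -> [957, 907, 857, 807, 757]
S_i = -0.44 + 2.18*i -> [-0.44, 1.74, 3.92, 6.1, 8.28]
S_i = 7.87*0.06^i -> [7.87, 0.47, 0.03, 0.0, 0.0]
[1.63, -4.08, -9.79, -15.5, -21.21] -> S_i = 1.63 + -5.71*i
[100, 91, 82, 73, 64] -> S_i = 100 + -9*i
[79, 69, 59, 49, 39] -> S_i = 79 + -10*i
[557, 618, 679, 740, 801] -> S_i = 557 + 61*i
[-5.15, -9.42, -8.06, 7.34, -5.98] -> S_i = Random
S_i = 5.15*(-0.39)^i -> [5.15, -2.01, 0.78, -0.31, 0.12]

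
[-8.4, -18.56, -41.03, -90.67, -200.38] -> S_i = -8.40*2.21^i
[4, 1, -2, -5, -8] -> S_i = 4 + -3*i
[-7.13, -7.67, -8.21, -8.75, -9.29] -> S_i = -7.13 + -0.54*i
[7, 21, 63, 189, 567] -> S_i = 7*3^i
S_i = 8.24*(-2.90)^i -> [8.24, -23.9, 69.3, -200.97, 582.8]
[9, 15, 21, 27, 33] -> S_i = 9 + 6*i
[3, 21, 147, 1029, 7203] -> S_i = 3*7^i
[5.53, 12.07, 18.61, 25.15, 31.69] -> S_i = 5.53 + 6.54*i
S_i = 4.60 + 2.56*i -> [4.6, 7.16, 9.72, 12.28, 14.84]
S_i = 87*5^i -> [87, 435, 2175, 10875, 54375]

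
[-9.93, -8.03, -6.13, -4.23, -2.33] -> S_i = -9.93 + 1.90*i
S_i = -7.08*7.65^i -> [-7.08, -54.16, -414.34, -3169.7, -24248.17]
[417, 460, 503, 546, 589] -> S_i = 417 + 43*i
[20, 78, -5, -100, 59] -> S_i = Random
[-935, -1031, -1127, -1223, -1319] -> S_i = -935 + -96*i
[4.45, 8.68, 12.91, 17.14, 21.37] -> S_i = 4.45 + 4.23*i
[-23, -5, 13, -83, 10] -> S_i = Random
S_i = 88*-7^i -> [88, -616, 4312, -30184, 211288]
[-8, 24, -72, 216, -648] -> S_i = -8*-3^i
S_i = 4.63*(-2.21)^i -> [4.63, -10.23, 22.61, -49.98, 110.45]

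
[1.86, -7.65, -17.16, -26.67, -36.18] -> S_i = 1.86 + -9.51*i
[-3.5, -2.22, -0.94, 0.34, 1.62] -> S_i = -3.50 + 1.28*i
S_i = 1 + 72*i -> [1, 73, 145, 217, 289]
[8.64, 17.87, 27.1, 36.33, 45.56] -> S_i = 8.64 + 9.23*i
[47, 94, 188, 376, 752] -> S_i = 47*2^i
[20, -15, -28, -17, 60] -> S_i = Random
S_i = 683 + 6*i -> [683, 689, 695, 701, 707]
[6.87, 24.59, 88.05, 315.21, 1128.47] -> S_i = 6.87*3.58^i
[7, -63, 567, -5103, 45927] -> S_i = 7*-9^i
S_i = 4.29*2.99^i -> [4.29, 12.83, 38.35, 114.68, 342.88]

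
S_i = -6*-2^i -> [-6, 12, -24, 48, -96]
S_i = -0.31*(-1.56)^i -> [-0.31, 0.48, -0.75, 1.18, -1.84]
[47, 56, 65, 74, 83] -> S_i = 47 + 9*i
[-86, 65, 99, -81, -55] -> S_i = Random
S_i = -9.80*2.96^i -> [-9.8, -29.01, -85.86, -254.16, -752.3]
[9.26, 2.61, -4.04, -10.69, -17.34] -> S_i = 9.26 + -6.65*i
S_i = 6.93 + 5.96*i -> [6.93, 12.89, 18.85, 24.81, 30.77]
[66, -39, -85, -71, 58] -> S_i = Random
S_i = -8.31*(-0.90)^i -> [-8.31, 7.48, -6.73, 6.06, -5.45]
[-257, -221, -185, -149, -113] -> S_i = -257 + 36*i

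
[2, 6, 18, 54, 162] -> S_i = 2*3^i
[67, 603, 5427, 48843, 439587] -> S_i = 67*9^i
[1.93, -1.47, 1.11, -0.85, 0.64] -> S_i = 1.93*(-0.76)^i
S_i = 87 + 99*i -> [87, 186, 285, 384, 483]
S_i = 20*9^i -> [20, 180, 1620, 14580, 131220]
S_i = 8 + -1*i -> [8, 7, 6, 5, 4]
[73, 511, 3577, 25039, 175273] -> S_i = 73*7^i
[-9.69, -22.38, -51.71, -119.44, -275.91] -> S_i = -9.69*2.31^i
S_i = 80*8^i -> [80, 640, 5120, 40960, 327680]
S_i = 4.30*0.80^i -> [4.3, 3.44, 2.75, 2.2, 1.76]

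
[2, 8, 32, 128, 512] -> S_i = 2*4^i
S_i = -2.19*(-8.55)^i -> [-2.19, 18.72, -160.09, 1368.81, -11703.31]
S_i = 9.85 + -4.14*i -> [9.85, 5.71, 1.57, -2.57, -6.71]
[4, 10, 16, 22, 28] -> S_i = 4 + 6*i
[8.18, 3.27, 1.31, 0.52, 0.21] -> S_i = 8.18*0.40^i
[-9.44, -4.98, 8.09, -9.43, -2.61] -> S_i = Random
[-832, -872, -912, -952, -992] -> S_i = -832 + -40*i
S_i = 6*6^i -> [6, 36, 216, 1296, 7776]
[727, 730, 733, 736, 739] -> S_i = 727 + 3*i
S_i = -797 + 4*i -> [-797, -793, -789, -785, -781]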